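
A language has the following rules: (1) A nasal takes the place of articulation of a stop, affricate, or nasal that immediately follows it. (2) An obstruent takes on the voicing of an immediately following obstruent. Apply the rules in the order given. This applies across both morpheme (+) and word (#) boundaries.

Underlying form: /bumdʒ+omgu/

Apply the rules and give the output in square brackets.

Rule 1: /m/ before /dʒ/ (palatal) → [ɲ]
Rule 1: /m/ before /g/ (velar) → [ŋ]
After rule 1: buɲdʒ+oŋgu
Rule 2: no segment meets the rule's conditions; no change.

[buɲdʒ+oŋgu]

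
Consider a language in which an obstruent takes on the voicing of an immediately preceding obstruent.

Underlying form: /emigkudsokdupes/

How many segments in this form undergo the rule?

3

/k/ after /g/ (voiced) → [g]
/s/ after /d/ (voiced) → [z]
/d/ after /k/ (voiceless) → [t]
3 segments change.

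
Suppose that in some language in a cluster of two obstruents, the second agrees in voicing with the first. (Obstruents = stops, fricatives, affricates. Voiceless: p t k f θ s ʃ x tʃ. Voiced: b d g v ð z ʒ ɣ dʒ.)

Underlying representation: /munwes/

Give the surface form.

[munwes]

no segment meets the rule's conditions; no change.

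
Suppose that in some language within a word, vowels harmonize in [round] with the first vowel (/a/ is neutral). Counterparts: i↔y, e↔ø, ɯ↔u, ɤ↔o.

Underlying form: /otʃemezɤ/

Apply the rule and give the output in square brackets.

/e/ harmonizes with /o/ ([+round]) → [ø]
/e/ harmonizes with /o/ ([+round]) → [ø]
/ɤ/ harmonizes with /o/ ([+round]) → [o]

[otʃømøzo]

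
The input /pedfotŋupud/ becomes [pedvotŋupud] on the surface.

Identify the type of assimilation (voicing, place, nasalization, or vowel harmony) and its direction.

voicing assimilation, progressive

/f/→[v].
Each target copies a feature from the preceding segment, so the direction is progressive.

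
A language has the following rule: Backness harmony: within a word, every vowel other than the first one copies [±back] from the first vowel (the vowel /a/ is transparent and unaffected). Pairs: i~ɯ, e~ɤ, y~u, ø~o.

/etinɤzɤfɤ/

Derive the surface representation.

/ɤ/ harmonizes with /e/ ([-back]) → [e]
/ɤ/ harmonizes with /e/ ([-back]) → [e]
/ɤ/ harmonizes with /e/ ([-back]) → [e]

[etinezefe]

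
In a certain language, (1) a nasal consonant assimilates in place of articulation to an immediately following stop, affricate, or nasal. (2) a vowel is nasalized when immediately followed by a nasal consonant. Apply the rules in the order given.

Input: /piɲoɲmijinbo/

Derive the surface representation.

Rule 1: /ɲ/ before /m/ (labial) → [m]
Rule 1: /n/ before /b/ (labial) → [m]
After rule 1: piɲommijimbo
Rule 2: /i/ before nasal /ɲ/ → [ĩ]
Rule 2: /o/ before nasal /m/ → [õ]
Rule 2: /i/ before nasal /m/ → [ĩ]

[pĩɲõmmijĩmbo]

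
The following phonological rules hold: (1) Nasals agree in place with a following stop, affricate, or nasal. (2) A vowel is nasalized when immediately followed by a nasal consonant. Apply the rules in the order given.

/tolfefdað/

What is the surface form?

[tolfefdað]

Rule 1: no segment meets the rule's conditions; no change.
After rule 1: tolfefdað
Rule 2: no segment meets the rule's conditions; no change.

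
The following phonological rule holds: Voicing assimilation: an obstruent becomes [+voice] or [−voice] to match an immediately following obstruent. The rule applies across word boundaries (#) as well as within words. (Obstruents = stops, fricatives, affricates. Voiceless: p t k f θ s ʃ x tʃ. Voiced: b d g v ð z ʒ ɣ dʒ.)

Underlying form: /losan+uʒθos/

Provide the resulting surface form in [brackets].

[losan+uʃθos]

/ʒ/ before /θ/ (voiceless) → [ʃ]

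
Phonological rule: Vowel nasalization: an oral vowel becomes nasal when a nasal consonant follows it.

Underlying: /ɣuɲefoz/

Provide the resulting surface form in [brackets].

[ɣũɲefoz]

/u/ before nasal /ɲ/ → [ũ]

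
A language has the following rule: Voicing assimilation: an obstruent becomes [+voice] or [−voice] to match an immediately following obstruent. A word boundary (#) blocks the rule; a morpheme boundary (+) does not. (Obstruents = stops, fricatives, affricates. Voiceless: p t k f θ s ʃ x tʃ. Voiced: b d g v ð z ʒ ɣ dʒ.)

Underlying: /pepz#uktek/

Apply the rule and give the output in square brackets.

/p/ before /z/ (voiced) → [b]

[pebz#uktek]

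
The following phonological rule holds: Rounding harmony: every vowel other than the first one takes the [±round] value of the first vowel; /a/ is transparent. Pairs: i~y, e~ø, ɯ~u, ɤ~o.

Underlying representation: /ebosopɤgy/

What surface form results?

[ebɤsɤpɤgi]

/o/ harmonizes with /e/ ([-round]) → [ɤ]
/o/ harmonizes with /e/ ([-round]) → [ɤ]
/y/ harmonizes with /e/ ([-round]) → [i]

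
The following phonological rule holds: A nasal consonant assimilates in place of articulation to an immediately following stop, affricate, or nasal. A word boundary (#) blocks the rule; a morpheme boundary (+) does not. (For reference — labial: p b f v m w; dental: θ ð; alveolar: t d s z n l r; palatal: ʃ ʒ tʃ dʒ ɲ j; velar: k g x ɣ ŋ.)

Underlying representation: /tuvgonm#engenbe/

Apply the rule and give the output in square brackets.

[tuvgomm#eŋgembe]

/n/ before /m/ (labial) → [m]
/n/ before /g/ (velar) → [ŋ]
/n/ before /b/ (labial) → [m]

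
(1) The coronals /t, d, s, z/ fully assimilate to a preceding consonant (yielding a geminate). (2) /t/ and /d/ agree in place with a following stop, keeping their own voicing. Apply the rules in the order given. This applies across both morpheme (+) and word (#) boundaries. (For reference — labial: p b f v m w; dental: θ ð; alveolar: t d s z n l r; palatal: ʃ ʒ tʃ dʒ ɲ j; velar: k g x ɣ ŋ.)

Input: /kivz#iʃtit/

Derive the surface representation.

Rule 1: /z/ after /v/ → [v] (total assimilation)
Rule 1: /t/ after /ʃ/ → [ʃ] (total assimilation)
After rule 1: kivv#iʃʃit
Rule 2: no segment meets the rule's conditions; no change.

[kivv#iʃʃit]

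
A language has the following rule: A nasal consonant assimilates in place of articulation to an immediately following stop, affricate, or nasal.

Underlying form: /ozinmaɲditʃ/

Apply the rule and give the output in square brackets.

/n/ before /m/ (labial) → [m]
/ɲ/ before /d/ (alveolar) → [n]

[ozimmanditʃ]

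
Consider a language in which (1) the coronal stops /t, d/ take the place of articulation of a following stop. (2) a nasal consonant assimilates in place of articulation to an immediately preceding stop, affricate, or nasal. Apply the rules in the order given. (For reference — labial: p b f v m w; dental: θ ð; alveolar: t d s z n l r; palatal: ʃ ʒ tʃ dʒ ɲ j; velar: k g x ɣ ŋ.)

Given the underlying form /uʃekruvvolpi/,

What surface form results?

[uʃekruvvolpi]

Rule 1: no segment meets the rule's conditions; no change.
After rule 1: uʃekruvvolpi
Rule 2: no segment meets the rule's conditions; no change.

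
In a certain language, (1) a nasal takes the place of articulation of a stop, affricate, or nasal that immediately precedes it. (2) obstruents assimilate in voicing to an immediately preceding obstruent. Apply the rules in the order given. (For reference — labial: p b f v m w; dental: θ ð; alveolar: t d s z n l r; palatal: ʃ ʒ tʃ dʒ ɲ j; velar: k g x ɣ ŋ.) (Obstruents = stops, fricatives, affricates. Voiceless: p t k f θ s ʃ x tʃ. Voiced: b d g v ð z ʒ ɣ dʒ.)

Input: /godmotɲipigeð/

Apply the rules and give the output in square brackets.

[godnotnipigeð]

Rule 1: /m/ after /d/ (alveolar) → [n]
Rule 1: /ɲ/ after /t/ (alveolar) → [n]
After rule 1: godnotnipigeð
Rule 2: no segment meets the rule's conditions; no change.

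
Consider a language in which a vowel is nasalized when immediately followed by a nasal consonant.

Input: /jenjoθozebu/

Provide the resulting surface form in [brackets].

/e/ before nasal /n/ → [ẽ]

[jẽnjoθozebu]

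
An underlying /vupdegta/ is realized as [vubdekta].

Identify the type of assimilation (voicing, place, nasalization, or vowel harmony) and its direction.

voicing assimilation, regressive

/p/→[b] /g/→[k].
Each target copies a feature from the following segment, so the direction is regressive.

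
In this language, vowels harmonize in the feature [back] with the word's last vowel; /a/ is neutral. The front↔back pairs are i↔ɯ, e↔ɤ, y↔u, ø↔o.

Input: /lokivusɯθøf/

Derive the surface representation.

/o/ harmonizes with /ø/ ([-back]) → [ø]
/u/ harmonizes with /ø/ ([-back]) → [y]
/ɯ/ harmonizes with /ø/ ([-back]) → [i]

[løkivysiθøf]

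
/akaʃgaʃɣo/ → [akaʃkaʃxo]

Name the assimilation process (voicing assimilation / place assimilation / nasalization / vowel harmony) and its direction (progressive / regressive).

voicing assimilation, progressive

/g/→[k] /ɣ/→[x].
Each target copies a feature from the preceding segment, so the direction is progressive.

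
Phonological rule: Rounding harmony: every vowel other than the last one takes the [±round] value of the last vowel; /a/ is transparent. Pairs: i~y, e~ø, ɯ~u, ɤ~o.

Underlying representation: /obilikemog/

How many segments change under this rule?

/i/ harmonizes with /o/ ([+round]) → [y]
/i/ harmonizes with /o/ ([+round]) → [y]
/e/ harmonizes with /o/ ([+round]) → [ø]
3 segments change.

3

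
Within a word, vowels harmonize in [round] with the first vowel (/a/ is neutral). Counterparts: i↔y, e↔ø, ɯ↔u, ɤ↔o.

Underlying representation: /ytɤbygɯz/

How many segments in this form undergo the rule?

/ɤ/ harmonizes with /y/ ([+round]) → [o]
/ɯ/ harmonizes with /y/ ([+round]) → [u]
2 segments change.

2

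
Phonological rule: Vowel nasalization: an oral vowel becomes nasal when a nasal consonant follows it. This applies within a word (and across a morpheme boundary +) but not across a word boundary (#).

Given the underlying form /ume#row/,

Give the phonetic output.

[ũme#row]

/u/ before nasal /m/ → [ũ]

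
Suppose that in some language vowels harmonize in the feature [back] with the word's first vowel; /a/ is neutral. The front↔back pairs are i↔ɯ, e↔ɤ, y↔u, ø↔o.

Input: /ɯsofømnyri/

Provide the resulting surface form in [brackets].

[ɯsofomnurɯ]

/ø/ harmonizes with /ɯ/ ([+back]) → [o]
/y/ harmonizes with /ɯ/ ([+back]) → [u]
/i/ harmonizes with /ɯ/ ([+back]) → [ɯ]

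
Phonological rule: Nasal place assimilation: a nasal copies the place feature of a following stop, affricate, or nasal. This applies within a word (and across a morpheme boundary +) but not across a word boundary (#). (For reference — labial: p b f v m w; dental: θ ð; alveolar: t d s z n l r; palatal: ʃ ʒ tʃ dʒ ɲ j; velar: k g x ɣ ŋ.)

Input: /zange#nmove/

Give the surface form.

[zaŋge#mmove]

/n/ before /g/ (velar) → [ŋ]
/n/ before /m/ (labial) → [m]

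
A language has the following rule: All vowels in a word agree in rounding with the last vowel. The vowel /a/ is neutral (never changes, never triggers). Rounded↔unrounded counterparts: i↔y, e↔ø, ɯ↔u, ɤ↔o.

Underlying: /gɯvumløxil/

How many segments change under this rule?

2

/u/ harmonizes with /i/ ([-round]) → [ɯ]
/ø/ harmonizes with /i/ ([-round]) → [e]
2 segments change.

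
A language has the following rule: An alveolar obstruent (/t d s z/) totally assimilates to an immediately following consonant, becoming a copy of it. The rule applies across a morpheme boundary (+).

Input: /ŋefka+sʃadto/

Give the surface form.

[ŋefka+ʃʃatto]

/s/ before /ʃ/ → [ʃ] (total assimilation)
/d/ before /t/ → [t] (total assimilation)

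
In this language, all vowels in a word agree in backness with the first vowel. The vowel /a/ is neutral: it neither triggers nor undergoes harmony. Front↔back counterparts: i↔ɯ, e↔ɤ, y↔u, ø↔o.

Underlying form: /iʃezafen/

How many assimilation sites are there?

No segment meets the rule's conditions.

0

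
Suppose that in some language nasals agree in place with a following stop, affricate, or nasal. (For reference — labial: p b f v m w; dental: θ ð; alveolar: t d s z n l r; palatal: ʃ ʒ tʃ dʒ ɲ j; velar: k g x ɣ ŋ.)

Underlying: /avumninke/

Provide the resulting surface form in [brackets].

/m/ before /n/ (alveolar) → [n]
/n/ before /k/ (velar) → [ŋ]

[avunniŋke]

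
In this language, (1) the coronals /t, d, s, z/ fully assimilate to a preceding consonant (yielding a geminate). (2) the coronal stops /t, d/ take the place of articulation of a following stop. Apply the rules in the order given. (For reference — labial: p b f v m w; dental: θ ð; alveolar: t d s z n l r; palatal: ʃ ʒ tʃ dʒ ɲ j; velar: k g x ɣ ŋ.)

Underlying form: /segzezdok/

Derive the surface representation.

[seggezzok]

Rule 1: /z/ after /g/ → [g] (total assimilation)
Rule 1: /d/ after /z/ → [z] (total assimilation)
After rule 1: seggezzok
Rule 2: no segment meets the rule's conditions; no change.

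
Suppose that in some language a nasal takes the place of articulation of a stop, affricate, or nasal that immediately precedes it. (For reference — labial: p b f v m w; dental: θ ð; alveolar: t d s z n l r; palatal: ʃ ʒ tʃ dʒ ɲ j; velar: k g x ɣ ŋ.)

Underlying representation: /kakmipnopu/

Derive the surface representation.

/m/ after /k/ (velar) → [ŋ]
/n/ after /p/ (labial) → [m]

[kakŋipmopu]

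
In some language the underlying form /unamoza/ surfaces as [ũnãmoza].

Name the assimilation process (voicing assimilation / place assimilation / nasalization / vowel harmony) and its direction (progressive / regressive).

nasalization, regressive

/u/→[ũ] /a/→[ã].
Each target copies a feature from the following segment, so the direction is regressive.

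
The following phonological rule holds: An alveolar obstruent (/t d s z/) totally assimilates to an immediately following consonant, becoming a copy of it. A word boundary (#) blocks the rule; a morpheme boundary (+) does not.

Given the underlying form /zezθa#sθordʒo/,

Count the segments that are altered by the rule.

/z/ before /θ/ → [θ] (total assimilation)
/s/ before /θ/ → [θ] (total assimilation)
2 segments change.

2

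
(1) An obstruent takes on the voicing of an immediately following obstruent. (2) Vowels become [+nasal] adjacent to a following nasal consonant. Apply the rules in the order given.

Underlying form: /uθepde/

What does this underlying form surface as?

[uθebde]

Rule 1: /p/ before /d/ (voiced) → [b]
After rule 1: uθebde
Rule 2: no segment meets the rule's conditions; no change.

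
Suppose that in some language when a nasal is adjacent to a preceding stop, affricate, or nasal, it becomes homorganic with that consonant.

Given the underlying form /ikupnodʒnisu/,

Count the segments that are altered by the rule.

/n/ after /p/ (labial) → [m]
/n/ after /dʒ/ (palatal) → [ɲ]
2 segments change.

2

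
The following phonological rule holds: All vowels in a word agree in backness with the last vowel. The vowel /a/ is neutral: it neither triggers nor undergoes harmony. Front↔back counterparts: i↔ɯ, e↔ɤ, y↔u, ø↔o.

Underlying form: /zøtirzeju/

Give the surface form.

/ø/ harmonizes with /u/ ([+back]) → [o]
/i/ harmonizes with /u/ ([+back]) → [ɯ]
/e/ harmonizes with /u/ ([+back]) → [ɤ]

[zotɯrzɤju]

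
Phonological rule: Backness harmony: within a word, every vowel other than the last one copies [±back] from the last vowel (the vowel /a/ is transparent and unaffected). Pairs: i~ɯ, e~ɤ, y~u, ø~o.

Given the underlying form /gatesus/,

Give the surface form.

[gatɤsus]

/e/ harmonizes with /u/ ([+back]) → [ɤ]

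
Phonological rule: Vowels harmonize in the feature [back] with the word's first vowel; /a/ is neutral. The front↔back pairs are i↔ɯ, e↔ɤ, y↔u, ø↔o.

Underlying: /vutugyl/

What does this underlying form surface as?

[vutugul]

/y/ harmonizes with /u/ ([+back]) → [u]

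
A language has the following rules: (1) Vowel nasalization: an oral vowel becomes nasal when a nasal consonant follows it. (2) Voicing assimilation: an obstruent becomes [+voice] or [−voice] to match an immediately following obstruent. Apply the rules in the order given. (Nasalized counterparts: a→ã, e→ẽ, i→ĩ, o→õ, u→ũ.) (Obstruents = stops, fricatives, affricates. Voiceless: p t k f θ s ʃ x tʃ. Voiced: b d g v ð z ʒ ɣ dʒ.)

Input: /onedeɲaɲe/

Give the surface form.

[õnedẽɲãɲe]

Rule 1: /o/ before nasal /n/ → [õ]
Rule 1: /e/ before nasal /ɲ/ → [ẽ]
Rule 1: /a/ before nasal /ɲ/ → [ã]
After rule 1: õnedẽɲãɲe
Rule 2: no segment meets the rule's conditions; no change.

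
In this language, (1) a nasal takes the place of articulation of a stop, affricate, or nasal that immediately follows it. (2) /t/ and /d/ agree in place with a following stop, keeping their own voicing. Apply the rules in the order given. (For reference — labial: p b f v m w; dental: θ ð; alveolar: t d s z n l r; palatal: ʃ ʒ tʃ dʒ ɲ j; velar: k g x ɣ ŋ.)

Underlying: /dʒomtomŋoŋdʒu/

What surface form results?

Rule 1: /m/ before /t/ (alveolar) → [n]
Rule 1: /m/ before /ŋ/ (velar) → [ŋ]
Rule 1: /ŋ/ before /dʒ/ (palatal) → [ɲ]
After rule 1: dʒontoŋŋoɲdʒu
Rule 2: no segment meets the rule's conditions; no change.

[dʒontoŋŋoɲdʒu]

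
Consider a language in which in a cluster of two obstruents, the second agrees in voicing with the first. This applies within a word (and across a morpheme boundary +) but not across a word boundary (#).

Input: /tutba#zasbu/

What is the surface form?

/b/ after /t/ (voiceless) → [p]
/b/ after /s/ (voiceless) → [p]

[tutpa#zaspu]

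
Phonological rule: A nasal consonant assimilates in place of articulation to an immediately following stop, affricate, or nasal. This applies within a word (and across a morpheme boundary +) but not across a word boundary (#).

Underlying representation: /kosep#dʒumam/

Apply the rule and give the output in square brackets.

no segment meets the rule's conditions; no change.

[kosep#dʒumam]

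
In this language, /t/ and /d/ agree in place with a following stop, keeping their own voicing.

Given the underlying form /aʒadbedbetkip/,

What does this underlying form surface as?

/d/ before /b/ (labial) → [b]
/d/ before /b/ (labial) → [b]
/t/ before /k/ (velar) → [k]

[aʒabbebbekkip]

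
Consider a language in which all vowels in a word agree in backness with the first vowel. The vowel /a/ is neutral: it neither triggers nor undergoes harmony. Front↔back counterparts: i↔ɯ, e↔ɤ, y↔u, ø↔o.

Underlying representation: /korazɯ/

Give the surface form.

[korazɯ]

no segment meets the rule's conditions; no change.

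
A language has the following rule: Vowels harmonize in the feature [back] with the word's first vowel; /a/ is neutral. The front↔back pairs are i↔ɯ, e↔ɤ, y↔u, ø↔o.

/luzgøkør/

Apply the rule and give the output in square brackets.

[luzgokor]

/ø/ harmonizes with /u/ ([+back]) → [o]
/ø/ harmonizes with /u/ ([+back]) → [o]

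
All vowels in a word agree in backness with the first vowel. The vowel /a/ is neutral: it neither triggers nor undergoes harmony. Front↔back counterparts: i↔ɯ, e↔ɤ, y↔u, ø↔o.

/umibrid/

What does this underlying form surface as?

[umɯbrɯd]

/i/ harmonizes with /u/ ([+back]) → [ɯ]
/i/ harmonizes with /u/ ([+back]) → [ɯ]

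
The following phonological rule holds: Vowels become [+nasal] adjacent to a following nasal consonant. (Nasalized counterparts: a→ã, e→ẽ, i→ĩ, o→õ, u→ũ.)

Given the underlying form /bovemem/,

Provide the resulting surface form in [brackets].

[bovẽmẽm]

/e/ before nasal /m/ → [ẽ]
/e/ before nasal /m/ → [ẽ]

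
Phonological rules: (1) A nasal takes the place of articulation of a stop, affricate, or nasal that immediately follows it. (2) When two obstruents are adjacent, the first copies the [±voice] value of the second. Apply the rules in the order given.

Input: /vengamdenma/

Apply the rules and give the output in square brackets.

Rule 1: /n/ before /g/ (velar) → [ŋ]
Rule 1: /m/ before /d/ (alveolar) → [n]
Rule 1: /n/ before /m/ (labial) → [m]
After rule 1: veŋgandemma
Rule 2: no segment meets the rule's conditions; no change.

[veŋgandemma]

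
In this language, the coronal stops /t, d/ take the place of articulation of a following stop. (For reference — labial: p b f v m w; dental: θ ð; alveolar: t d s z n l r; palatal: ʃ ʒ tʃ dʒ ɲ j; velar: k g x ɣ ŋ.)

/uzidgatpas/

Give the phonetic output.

[uziggappas]

/d/ before /g/ (velar) → [g]
/t/ before /p/ (labial) → [p]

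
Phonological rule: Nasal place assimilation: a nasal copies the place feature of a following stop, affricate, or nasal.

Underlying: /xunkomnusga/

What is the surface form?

[xuŋkonnusga]

/n/ before /k/ (velar) → [ŋ]
/m/ before /n/ (alveolar) → [n]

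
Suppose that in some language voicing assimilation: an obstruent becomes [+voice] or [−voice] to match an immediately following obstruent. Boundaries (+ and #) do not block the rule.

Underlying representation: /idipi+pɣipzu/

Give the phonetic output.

[idipi+bɣibzu]

/p/ before /ɣ/ (voiced) → [b]
/p/ before /z/ (voiced) → [b]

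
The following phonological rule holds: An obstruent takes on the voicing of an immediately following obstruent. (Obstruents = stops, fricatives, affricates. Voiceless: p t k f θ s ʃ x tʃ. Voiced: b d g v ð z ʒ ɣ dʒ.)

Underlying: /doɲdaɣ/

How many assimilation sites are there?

No segment meets the rule's conditions.

0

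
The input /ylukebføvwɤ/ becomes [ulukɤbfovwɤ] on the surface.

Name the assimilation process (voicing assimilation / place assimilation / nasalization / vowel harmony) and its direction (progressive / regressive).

vowel harmony, regressive

/y/→[u] /e/→[ɤ] /ø/→[o].
Vowels agree with the last vowel, so the harmony is regressive.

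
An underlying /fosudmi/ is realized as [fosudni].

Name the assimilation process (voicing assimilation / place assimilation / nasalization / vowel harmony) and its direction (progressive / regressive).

place assimilation, progressive

/m/→[n].
Each target copies a feature from the preceding segment, so the direction is progressive.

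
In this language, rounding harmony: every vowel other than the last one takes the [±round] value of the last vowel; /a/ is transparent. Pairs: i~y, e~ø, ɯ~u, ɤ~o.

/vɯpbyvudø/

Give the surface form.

/ɯ/ harmonizes with /ø/ ([+round]) → [u]

[vupbyvudø]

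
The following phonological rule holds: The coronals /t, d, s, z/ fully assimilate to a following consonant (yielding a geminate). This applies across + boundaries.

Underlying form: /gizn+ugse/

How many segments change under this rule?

1

/z/ before /n/ → [n] (total assimilation)
1 segment changes.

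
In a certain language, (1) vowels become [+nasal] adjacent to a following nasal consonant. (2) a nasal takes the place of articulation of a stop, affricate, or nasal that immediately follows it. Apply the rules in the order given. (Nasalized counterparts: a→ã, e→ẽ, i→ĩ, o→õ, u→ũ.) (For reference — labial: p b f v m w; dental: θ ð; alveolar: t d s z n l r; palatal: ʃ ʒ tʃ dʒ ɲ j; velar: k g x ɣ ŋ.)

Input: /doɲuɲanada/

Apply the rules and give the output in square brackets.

[dõɲũɲãnada]

Rule 1: /o/ before nasal /ɲ/ → [õ]
Rule 1: /u/ before nasal /ɲ/ → [ũ]
Rule 1: /a/ before nasal /n/ → [ã]
After rule 1: dõɲũɲãnada
Rule 2: no segment meets the rule's conditions; no change.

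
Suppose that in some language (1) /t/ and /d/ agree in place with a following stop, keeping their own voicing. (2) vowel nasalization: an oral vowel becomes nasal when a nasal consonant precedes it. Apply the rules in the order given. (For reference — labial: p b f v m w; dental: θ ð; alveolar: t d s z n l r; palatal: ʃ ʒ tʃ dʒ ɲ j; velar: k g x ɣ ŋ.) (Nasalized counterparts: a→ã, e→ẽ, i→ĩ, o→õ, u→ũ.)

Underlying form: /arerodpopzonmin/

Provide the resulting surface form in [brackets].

Rule 1: /d/ before /p/ (labial) → [b]
After rule 1: arerobpopzonmin
Rule 2: /i/ after nasal /m/ → [ĩ]

[arerobpopzonmĩn]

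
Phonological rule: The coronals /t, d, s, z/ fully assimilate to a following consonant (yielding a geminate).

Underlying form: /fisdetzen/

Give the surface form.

[fiddezzen]

/s/ before /d/ → [d] (total assimilation)
/t/ before /z/ → [z] (total assimilation)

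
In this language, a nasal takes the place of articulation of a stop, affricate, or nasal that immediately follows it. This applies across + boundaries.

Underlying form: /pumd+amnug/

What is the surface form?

[pund+annug]

/m/ before /d/ (alveolar) → [n]
/m/ before /n/ (alveolar) → [n]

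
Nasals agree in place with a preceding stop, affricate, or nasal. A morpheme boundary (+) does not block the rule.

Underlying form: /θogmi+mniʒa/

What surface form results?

/m/ after /g/ (velar) → [ŋ]
/n/ after /m/ (labial) → [m]

[θogŋi+mmiʒa]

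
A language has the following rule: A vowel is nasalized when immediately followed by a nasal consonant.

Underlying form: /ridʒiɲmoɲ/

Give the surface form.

[ridʒĩɲmõɲ]

/i/ before nasal /ɲ/ → [ĩ]
/o/ before nasal /ɲ/ → [õ]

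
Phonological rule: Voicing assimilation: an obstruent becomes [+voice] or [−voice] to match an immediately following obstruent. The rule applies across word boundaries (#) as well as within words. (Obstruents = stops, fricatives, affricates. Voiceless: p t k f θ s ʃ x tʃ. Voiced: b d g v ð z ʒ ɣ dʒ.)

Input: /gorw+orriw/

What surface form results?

no segment meets the rule's conditions; no change.

[gorw+orriw]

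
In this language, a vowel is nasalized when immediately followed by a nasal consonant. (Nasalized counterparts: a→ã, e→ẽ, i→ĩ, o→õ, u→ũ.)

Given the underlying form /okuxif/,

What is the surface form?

[okuxif]

no segment meets the rule's conditions; no change.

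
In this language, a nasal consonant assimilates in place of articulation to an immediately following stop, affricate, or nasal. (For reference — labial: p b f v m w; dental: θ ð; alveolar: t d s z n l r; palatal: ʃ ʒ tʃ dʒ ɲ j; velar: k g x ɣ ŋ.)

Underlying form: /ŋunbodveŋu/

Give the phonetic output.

[ŋumbodveŋu]

/n/ before /b/ (labial) → [m]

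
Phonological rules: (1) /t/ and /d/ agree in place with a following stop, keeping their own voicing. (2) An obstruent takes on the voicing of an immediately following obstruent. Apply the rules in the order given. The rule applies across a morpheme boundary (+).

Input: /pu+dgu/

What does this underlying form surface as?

Rule 1: /d/ before /g/ (velar) → [g]
After rule 1: pu+ggu
Rule 2: no segment meets the rule's conditions; no change.

[pu+ggu]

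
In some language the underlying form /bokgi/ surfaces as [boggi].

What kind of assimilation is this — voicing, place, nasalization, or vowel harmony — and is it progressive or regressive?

voicing assimilation, regressive

/k/→[g].
Each target copies a feature from the following segment, so the direction is regressive.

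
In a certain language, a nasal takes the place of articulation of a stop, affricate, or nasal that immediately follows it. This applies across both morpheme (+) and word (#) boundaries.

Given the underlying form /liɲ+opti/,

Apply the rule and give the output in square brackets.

no segment meets the rule's conditions; no change.

[liɲ+opti]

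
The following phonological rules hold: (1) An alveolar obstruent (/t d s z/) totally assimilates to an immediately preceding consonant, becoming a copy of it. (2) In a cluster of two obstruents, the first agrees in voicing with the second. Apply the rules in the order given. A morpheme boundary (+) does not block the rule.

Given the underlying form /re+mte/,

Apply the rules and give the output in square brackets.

Rule 1: /t/ after /m/ → [m] (total assimilation)
After rule 1: re+mme
Rule 2: no segment meets the rule's conditions; no change.

[re+mme]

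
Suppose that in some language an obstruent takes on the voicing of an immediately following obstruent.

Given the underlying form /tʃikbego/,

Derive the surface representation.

/k/ before /b/ (voiced) → [g]

[tʃigbego]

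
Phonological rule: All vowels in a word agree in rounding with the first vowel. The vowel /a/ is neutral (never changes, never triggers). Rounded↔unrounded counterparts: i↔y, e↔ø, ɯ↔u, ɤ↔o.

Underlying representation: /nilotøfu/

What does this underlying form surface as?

[nilɤtefɯ]

/o/ harmonizes with /i/ ([-round]) → [ɤ]
/ø/ harmonizes with /i/ ([-round]) → [e]
/u/ harmonizes with /i/ ([-round]) → [ɯ]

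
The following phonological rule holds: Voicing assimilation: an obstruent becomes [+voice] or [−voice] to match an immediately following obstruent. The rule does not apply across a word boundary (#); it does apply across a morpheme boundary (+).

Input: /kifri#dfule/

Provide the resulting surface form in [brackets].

[kifri#tfule]

/d/ before /f/ (voiceless) → [t]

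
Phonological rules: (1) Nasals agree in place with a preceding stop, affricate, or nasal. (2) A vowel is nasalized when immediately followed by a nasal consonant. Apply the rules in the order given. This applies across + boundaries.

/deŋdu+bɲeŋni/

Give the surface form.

[dẽŋdu+bmẽŋŋi]

Rule 1: /ɲ/ after /b/ (labial) → [m]
Rule 1: /n/ after /ŋ/ (velar) → [ŋ]
After rule 1: deŋdu+bmeŋŋi
Rule 2: /e/ before nasal /ŋ/ → [ẽ]
Rule 2: /e/ before nasal /ŋ/ → [ẽ]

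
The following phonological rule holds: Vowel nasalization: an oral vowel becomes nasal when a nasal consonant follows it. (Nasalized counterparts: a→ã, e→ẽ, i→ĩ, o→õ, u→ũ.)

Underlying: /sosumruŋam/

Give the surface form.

/u/ before nasal /m/ → [ũ]
/u/ before nasal /ŋ/ → [ũ]
/a/ before nasal /m/ → [ã]

[sosũmrũŋãm]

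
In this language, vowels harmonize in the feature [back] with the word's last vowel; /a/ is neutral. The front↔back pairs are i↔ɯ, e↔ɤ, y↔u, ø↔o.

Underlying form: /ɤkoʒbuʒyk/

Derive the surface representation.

[ekøʒbyʒyk]

/ɤ/ harmonizes with /y/ ([-back]) → [e]
/o/ harmonizes with /y/ ([-back]) → [ø]
/u/ harmonizes with /y/ ([-back]) → [y]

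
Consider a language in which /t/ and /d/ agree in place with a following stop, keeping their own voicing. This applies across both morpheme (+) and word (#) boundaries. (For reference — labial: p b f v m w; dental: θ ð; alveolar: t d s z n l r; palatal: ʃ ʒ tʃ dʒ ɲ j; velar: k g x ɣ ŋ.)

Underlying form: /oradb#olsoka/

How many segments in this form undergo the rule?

/d/ before /b/ (labial) → [b]
1 segment changes.

1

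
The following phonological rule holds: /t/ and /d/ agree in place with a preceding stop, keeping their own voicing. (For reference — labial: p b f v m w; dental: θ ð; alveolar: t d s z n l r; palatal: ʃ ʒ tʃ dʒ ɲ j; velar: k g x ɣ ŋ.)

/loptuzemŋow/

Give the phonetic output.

[loppuzemŋow]

/t/ after /p/ (labial) → [p]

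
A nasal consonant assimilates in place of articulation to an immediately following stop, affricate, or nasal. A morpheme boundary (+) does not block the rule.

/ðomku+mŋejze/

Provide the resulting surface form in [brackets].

[ðoŋku+ŋŋejze]

/m/ before /k/ (velar) → [ŋ]
/m/ before /ŋ/ (velar) → [ŋ]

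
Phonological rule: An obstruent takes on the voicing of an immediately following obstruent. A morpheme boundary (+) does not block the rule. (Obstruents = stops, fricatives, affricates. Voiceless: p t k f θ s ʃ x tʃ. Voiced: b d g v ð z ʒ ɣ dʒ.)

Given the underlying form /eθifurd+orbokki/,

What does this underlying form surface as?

[eθifurd+orbokki]

no segment meets the rule's conditions; no change.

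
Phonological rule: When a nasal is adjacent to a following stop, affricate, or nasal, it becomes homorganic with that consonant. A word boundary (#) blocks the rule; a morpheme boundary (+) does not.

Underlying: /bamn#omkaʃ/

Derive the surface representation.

[bann#oŋkaʃ]

/m/ before /n/ (alveolar) → [n]
/m/ before /k/ (velar) → [ŋ]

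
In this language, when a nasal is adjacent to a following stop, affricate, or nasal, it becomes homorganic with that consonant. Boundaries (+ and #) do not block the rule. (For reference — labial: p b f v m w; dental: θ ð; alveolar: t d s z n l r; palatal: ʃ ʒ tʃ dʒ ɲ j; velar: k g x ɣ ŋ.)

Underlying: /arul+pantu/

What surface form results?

[arul+pantu]

no segment meets the rule's conditions; no change.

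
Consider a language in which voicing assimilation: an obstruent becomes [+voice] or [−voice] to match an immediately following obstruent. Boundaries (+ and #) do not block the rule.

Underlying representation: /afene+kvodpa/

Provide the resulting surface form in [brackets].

/k/ before /v/ (voiced) → [g]
/d/ before /p/ (voiceless) → [t]

[afene+gvotpa]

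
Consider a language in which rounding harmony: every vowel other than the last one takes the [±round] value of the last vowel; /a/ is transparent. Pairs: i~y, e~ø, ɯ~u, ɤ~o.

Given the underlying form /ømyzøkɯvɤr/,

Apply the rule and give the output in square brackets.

/ø/ harmonizes with /ɤ/ ([-round]) → [e]
/y/ harmonizes with /ɤ/ ([-round]) → [i]
/ø/ harmonizes with /ɤ/ ([-round]) → [e]

[emizekɯvɤr]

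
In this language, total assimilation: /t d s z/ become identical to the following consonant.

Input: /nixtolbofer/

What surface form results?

[nixtolbofer]

no segment meets the rule's conditions; no change.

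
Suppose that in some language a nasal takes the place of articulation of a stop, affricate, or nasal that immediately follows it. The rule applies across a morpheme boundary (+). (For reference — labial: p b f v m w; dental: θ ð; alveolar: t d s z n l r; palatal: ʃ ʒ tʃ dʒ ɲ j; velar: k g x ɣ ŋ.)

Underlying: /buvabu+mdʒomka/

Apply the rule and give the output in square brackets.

[buvabu+ɲdʒoŋka]

/m/ before /dʒ/ (palatal) → [ɲ]
/m/ before /k/ (velar) → [ŋ]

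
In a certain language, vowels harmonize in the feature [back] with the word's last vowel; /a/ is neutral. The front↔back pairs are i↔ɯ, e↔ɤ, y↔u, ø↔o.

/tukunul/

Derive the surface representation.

no segment meets the rule's conditions; no change.

[tukunul]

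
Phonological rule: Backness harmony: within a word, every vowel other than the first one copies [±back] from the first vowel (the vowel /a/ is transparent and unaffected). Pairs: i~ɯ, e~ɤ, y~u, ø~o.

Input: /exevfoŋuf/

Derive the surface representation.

/o/ harmonizes with /e/ ([-back]) → [ø]
/u/ harmonizes with /e/ ([-back]) → [y]

[exevføŋyf]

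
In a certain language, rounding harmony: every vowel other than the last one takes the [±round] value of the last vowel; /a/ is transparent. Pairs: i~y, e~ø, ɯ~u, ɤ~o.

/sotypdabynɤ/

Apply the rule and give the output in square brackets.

/o/ harmonizes with /ɤ/ ([-round]) → [ɤ]
/y/ harmonizes with /ɤ/ ([-round]) → [i]
/y/ harmonizes with /ɤ/ ([-round]) → [i]

[sɤtipdabinɤ]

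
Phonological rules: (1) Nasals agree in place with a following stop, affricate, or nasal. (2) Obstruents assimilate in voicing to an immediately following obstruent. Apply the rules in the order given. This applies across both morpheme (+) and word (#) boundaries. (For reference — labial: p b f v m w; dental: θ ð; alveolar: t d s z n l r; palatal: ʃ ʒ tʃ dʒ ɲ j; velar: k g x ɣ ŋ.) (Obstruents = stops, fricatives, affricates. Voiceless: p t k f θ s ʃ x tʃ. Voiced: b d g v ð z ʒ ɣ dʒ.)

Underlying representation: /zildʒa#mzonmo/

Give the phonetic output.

[zildʒa#mzommo]

Rule 1: /n/ before /m/ (labial) → [m]
After rule 1: zildʒa#mzommo
Rule 2: no segment meets the rule's conditions; no change.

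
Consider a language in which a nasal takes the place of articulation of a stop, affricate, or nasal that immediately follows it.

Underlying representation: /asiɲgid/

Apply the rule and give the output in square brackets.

/ɲ/ before /g/ (velar) → [ŋ]

[asiŋgid]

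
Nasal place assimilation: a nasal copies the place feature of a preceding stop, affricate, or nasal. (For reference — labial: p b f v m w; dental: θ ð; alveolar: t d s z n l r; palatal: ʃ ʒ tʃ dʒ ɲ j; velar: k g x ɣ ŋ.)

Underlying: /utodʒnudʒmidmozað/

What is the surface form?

/n/ after /dʒ/ (palatal) → [ɲ]
/m/ after /dʒ/ (palatal) → [ɲ]
/m/ after /d/ (alveolar) → [n]

[utodʒɲudʒɲidnozað]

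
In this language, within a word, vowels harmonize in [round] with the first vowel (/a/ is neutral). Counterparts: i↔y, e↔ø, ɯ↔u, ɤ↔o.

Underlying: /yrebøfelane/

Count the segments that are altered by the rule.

3

/e/ harmonizes with /y/ ([+round]) → [ø]
/e/ harmonizes with /y/ ([+round]) → [ø]
/e/ harmonizes with /y/ ([+round]) → [ø]
3 segments change.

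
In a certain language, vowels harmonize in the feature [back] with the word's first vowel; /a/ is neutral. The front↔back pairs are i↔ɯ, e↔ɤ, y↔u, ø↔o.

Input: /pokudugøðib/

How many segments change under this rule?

/ø/ harmonizes with /o/ ([+back]) → [o]
/i/ harmonizes with /o/ ([+back]) → [ɯ]
2 segments change.

2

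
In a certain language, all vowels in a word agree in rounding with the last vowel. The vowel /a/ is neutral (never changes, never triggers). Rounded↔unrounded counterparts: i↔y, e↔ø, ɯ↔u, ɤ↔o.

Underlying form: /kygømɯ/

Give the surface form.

/y/ harmonizes with /ɯ/ ([-round]) → [i]
/ø/ harmonizes with /ɯ/ ([-round]) → [e]

[kigemɯ]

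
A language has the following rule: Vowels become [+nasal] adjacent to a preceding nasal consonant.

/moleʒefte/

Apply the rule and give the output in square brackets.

/o/ after nasal /m/ → [õ]

[mõleʒefte]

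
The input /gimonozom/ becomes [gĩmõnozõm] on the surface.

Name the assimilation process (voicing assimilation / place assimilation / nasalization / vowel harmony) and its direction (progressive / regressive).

/i/→[ĩ] /o/→[õ] /o/→[õ].
Each target copies a feature from the following segment, so the direction is regressive.

nasalization, regressive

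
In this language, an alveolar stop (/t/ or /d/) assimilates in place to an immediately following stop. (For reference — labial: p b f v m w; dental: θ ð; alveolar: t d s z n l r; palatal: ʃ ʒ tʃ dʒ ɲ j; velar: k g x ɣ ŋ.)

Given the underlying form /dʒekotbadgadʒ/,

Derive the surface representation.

/t/ before /b/ (labial) → [p]
/d/ before /g/ (velar) → [g]

[dʒekopbaggadʒ]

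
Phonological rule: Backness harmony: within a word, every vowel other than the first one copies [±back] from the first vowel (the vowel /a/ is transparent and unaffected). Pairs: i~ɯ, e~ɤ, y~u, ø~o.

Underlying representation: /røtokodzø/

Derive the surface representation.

[røtøkødzø]

/o/ harmonizes with /ø/ ([-back]) → [ø]
/o/ harmonizes with /ø/ ([-back]) → [ø]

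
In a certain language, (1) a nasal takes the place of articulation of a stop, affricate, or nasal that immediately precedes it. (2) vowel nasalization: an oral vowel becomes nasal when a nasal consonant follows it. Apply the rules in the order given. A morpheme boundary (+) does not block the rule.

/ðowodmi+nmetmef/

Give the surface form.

Rule 1: /m/ after /d/ (alveolar) → [n]
Rule 1: /m/ after /n/ (alveolar) → [n]
Rule 1: /m/ after /t/ (alveolar) → [n]
After rule 1: ðowodni+nnetnef
Rule 2: /i/ before nasal /n/ → [ĩ]

[ðowodnĩ+nnetnef]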